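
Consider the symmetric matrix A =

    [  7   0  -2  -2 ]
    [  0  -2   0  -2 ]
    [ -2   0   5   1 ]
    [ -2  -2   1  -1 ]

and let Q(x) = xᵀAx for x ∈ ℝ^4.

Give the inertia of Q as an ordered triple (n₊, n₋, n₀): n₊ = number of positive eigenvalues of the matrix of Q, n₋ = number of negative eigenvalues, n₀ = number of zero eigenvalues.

Symmetric row and column elimination reduces A to a congruent diagonal form with pivots 7, -2, 31/7, 12/31.
Counting signs: 3 positive, 1 negative.

(3, 1, 0)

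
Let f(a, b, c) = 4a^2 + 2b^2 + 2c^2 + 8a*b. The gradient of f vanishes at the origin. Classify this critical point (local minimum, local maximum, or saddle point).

saddle point

The Hessian at the origin is H = [[8, 8, 0], [8, 4, 0], [0, 0, 4]].
An LDLᵀ factorisation of H has diagonal entries 8, -4, 4.
So there are 2 positive, 1 negative pivots.
H is indefinite, so the origin is a saddle point.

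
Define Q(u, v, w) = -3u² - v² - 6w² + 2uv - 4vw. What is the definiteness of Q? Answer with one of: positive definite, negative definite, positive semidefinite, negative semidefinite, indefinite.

The associated matrix is A = [[-3, 1, 0], [1, -1, -2], [0, -2, -6]].
Row-reducing A symmetrically gives the diagonal entries -3, -2/3, 0.
Counting signs: 2 negative, 1 zero.
Hence Q is negative semidefinite.

negative semidefinite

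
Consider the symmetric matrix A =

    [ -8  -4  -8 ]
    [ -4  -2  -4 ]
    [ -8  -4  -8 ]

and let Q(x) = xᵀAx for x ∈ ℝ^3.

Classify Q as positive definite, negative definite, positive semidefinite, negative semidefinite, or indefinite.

negative semidefinite

Applying the same elementary operations to the rows and columns of A produces a congruent diagonal matrix with entries -8, 0, 0.
Counting signs: 1 negative, 2 zero.
Hence Q is negative semidefinite.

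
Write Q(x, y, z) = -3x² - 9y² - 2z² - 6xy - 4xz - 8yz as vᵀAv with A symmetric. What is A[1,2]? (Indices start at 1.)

-3

The coefficient of x·y in Q is -6. For a symmetric A this equals A[1,2] + A[2,1] = 2·A[1,2].
So A[1,2] = -6/2 = -3.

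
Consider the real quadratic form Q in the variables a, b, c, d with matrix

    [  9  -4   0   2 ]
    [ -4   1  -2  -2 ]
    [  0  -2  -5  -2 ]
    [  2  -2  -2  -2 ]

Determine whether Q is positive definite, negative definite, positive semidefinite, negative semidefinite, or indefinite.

An LDLᵀ factorisation of A has diagonal entries 9, -7/9, 1/7, -6.
So there are 2 positive, 2 negative pivots.
Hence Q is indefinite.

indefinite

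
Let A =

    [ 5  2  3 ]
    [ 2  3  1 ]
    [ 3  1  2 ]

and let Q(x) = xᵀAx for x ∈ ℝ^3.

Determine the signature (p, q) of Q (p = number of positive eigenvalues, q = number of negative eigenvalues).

Congruent diagonalization of A (simultaneous row and column reduction) yields pivots 5, 11/5, 2/11.
That gives 3 positive pivots.

(3, 0)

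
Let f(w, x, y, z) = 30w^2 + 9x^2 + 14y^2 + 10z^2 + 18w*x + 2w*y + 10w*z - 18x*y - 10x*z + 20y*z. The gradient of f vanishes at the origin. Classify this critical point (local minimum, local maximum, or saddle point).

local minimum

The Hessian at the origin is H = [[60, 18, 2, 10], [18, 18, -18, -10], [2, -18, 28, 20], [10, -10, 20, 20]].
Symmetric row and column elimination reduces H to a congruent diagonal form with pivots 60, 63/5, 10/21, 40/9.
Counting signs: 4 positive.
H is positive definite, so the origin is a strict local minimum.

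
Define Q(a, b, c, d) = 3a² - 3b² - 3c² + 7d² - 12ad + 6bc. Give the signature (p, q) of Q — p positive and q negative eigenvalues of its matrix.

The associated matrix is A = [[3, 0, 0, -6], [0, -3, 3, 0], [0, 3, -3, 0], [-6, 0, 0, 7]].
Row-reducing A symmetrically gives the diagonal entries 3, -3, 0, -5.
So there are 1 positive, 2 negative, 1 zero pivots.

(1, 2)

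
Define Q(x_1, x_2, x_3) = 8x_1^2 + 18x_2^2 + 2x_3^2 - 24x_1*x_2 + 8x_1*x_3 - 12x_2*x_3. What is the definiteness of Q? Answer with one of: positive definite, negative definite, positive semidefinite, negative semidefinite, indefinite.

The symmetric matrix is A = [[8, -12, 4], [-12, 18, -6], [4, -6, 2]].
Symmetric row and column elimination reduces A to a congruent diagonal form with pivots 8, 0, 0.
Counting signs: 1 positive, 2 zero.
Hence Q is positive semidefinite.

positive semidefinite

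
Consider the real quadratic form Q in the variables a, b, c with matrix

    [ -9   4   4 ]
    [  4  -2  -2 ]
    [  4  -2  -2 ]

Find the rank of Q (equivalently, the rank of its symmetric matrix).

2

Row-reducing A symmetrically gives the diagonal entries -9, -2/9, 0.
Counting signs: 2 negative, 1 zero.
The rank is the number of nonzero pivots: 2.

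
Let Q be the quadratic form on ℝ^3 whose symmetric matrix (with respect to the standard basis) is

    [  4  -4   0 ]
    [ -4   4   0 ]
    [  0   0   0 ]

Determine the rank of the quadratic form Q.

1

Row-reducing A symmetrically gives the diagonal entries 4, 0, 0.
Counting signs: 1 positive, 2 zero.
The rank is the number of nonzero pivots: 1.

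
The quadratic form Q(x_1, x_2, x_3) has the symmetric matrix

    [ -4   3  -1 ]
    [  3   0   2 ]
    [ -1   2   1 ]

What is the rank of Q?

An LDLᵀ factorisation of A has diagonal entries -4, 9/4, 5/9.
Counting signs: 2 positive, 1 negative.
The rank is the number of nonzero pivots: 3.

3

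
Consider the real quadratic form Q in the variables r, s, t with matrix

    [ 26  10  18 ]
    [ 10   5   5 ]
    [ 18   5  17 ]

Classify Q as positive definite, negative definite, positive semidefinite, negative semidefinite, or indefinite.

Applying the same elementary operations to the rows and columns of A produces a congruent diagonal matrix with entries 26, 15/13, 4/3.
So there are 3 positive pivots.
Hence Q is positive definite.

positive definite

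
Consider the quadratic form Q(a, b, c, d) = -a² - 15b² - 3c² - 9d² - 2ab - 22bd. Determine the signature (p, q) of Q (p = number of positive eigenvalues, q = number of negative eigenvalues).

The associated matrix is A = [[-1, -1, 0, 0], [-1, -15, 0, -11], [0, 0, -3, 0], [0, -11, 0, -9]].
Congruent diagonalization of A (simultaneous row and column reduction) yields pivots -1, -14, -3, -5/14.
That gives 4 negative pivots.

(0, 4)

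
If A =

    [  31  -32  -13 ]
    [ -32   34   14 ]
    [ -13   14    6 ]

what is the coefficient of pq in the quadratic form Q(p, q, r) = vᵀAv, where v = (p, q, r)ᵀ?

The coefficient of pq is A[1,2] + A[2,1] = 2·(-32) = -64.

-64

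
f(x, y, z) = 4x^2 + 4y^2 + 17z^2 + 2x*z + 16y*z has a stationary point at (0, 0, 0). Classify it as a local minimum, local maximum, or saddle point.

local minimum

The Hessian at the origin is H = [[8, 0, 2], [0, 8, 16], [2, 16, 34]].
Row-reducing H symmetrically gives the diagonal entries 8, 8, 3/2.
So there are 3 positive pivots.
H is positive definite, so the origin is a strict local minimum.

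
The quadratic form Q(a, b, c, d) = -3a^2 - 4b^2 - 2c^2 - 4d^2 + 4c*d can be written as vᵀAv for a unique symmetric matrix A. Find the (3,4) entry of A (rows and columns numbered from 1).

2

The coefficient of c·d in Q is 4. For a symmetric A this equals A[3,4] + A[4,3] = 2·A[3,4].
So A[3,4] = 4/2 = 2.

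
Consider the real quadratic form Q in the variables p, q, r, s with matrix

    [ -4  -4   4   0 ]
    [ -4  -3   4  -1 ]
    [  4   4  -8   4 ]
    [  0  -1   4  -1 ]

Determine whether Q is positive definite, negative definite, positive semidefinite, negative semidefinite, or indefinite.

indefinite

An LDLᵀ factorisation of A has diagonal entries -4, 1, -4, 2.
So there are 2 positive, 2 negative pivots.
Hence Q is indefinite.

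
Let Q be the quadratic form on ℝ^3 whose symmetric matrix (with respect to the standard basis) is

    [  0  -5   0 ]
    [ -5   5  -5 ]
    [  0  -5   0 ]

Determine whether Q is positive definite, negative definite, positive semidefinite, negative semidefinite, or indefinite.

indefinite

A is congruent to a diagonal matrix with 1 positive, 1 negative and 1 zero entries, so Q is indefinite.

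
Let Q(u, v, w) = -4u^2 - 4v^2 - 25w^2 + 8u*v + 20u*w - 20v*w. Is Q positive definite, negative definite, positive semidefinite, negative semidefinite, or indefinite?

Write A = [[-4, 4, 10], [4, -4, -10], [10, -10, -25]].
Applying the same elementary operations to the rows and columns of A produces a congruent diagonal matrix with entries -4, 0, 0.
Counting signs: 1 negative, 2 zero.
Hence Q is negative semidefinite.

negative semidefinite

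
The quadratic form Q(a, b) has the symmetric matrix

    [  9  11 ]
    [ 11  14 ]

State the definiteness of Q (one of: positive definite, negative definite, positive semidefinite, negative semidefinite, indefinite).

positive definite

Applying the same elementary operations to the rows and columns of A produces a congruent diagonal matrix with entries 9, 5/9.
Counting signs: 2 positive.
Hence Q is positive definite.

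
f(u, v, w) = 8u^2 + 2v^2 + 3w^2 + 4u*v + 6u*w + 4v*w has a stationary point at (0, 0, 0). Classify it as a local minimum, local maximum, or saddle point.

local minimum

The Hessian at the origin is H = [[16, 4, 6], [4, 4, 4], [6, 4, 6]].
An LDLᵀ factorisation of H has diagonal entries 16, 3, 5/3.
Counting signs: 3 positive.
H is positive definite, so the origin is a strict local minimum.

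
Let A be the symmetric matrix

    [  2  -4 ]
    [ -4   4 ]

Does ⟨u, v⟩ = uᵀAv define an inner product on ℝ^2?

no

An LDLᵀ factorisation of A has diagonal entries 2, -4.
That gives 1 positive, 1 negative pivots.
Hence Q is indefinite.
⟨·,·⟩ is an inner product exactly when A is positive definite.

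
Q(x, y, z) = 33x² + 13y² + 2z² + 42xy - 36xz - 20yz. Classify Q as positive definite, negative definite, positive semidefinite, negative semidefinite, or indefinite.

Write A = [[33, 21, -18], [21, 13, -10], [-18, -10, 2]].
Row-reducing A symmetrically gives the diagonal entries 33, -4/11, -2.
That gives 1 positive, 2 negative pivots.
Hence Q is indefinite.

indefinite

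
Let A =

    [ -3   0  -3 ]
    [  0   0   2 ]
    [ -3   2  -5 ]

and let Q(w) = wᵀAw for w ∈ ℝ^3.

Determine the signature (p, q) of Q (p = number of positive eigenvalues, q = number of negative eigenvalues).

By Sylvester's law of inertia any congruent diagonalization of A has 1 positive, 2 negative and 0 zero entries.

(1, 2)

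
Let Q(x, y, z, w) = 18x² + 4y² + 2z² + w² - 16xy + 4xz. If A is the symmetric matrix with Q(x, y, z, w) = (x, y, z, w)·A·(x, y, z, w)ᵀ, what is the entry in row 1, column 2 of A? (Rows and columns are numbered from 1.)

-8

The coefficient of x·y in Q is -16. For a symmetric A this equals A[1,2] + A[2,1] = 2·A[1,2].
So A[1,2] = -16/2 = -8.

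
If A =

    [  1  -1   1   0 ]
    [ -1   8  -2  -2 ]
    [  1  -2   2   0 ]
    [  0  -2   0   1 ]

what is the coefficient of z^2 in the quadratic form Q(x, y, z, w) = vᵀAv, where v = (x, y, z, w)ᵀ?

The coefficient of z^2 is the diagonal entry A[3,3] = 2.

2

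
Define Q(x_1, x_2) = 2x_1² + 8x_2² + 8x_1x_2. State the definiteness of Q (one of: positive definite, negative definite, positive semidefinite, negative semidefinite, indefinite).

positive semidefinite

The symmetric matrix of Q is [[2, 4], [4, 8]].
For the 2×2 matrix [[2, 4], [4, 8]]: det = 2·8 − (4)² = 0, trace = 10.
det = 0 so one eigenvalue is zero; the form is semidefinite with the sign of the trace.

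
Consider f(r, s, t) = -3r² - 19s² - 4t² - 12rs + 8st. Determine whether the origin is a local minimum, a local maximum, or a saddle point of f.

local maximum

The Hessian at the origin is H = [[-6, -12, 0], [-12, -38, 8], [0, 8, -8]].
Congruent diagonalization of H (simultaneous row and column reduction) yields pivots -6, -14, -24/7.
That gives 3 negative pivots.
H is negative definite, so the origin is a strict local maximum.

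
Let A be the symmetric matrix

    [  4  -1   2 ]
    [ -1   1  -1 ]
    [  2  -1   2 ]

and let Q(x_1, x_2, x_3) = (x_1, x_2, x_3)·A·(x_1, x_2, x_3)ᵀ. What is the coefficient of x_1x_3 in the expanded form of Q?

4

The coefficient of x_1x_3 is A[1,3] + A[3,1] = 2·2 = 4.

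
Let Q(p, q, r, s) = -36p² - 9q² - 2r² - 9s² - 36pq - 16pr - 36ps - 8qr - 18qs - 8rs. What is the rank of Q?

2

Write A = [[-36, -18, -8, -18], [-18, -9, -4, -9], [-8, -4, -2, -4], [-18, -9, -4, -9]].
Row-reducing A symmetrically gives the diagonal entries -36, 0, -2/9, 0.
Counting signs: 2 negative, 2 zero.
The rank is the number of nonzero pivots: 2.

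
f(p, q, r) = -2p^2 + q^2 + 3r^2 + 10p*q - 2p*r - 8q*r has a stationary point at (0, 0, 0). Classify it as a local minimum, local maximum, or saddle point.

The Hessian at the origin is H = [[-4, 10, -2], [10, 2, -8], [-2, -8, 6]].
Congruent diagonalization of H (simultaneous row and column reduction) yields pivots -4, 27, 20/27.
So there are 2 positive, 1 negative pivots.
H is indefinite, so the origin is a saddle point.

saddle point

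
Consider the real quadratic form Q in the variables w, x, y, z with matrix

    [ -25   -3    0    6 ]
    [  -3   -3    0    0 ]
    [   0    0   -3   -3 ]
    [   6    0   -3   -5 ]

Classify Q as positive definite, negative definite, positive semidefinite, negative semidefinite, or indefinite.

Leading principal minors: Δ_1 = -25, Δ_2 = 66, Δ_3 = -198, Δ_4 = 72.
The signs alternate starting with Δ_1 < 0, so by Sylvester's criterion Q is negative definite.

negative definite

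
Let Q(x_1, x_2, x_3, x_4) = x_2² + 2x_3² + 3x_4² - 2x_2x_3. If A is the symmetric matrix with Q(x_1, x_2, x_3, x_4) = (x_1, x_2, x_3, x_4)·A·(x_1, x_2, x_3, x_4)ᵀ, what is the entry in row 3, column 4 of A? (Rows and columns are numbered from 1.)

0

The coefficient of x_3·x_4 in Q is 0. For a symmetric A this equals A[3,4] + A[4,3] = 2·A[3,4].
So A[3,4] = 0/2 = 0.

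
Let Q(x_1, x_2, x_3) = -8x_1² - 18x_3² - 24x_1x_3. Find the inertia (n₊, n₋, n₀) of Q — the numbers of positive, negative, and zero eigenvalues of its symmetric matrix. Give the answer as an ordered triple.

(0, 1, 2)

The associated matrix is A = [[-8, 0, -12], [0, 0, 0], [-12, 0, -18]].
Row-reducing A symmetrically gives the diagonal entries -8, 0, 0.
So there are 1 negative, 2 zero pivots.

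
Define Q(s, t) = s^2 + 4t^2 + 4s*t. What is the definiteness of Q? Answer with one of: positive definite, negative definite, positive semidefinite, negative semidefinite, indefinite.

The symmetric matrix of Q is [[1, 2], [2, 4]].
For the 2×2 matrix [[1, 2], [2, 4]]: det = 1·4 − (2)² = 0, trace = 5.
det = 0 so one eigenvalue is zero; the form is semidefinite with the sign of the trace.

positive semidefinite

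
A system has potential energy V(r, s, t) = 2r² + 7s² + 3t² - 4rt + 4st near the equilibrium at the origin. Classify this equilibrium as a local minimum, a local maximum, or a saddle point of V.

local minimum

The Hessian at the origin is H = [[4, 0, -4], [0, 14, 4], [-4, 4, 6]].
Row-reducing H symmetrically gives the diagonal entries 4, 14, 6/7.
That gives 3 positive pivots.
H is positive definite, so the origin is a strict local minimum.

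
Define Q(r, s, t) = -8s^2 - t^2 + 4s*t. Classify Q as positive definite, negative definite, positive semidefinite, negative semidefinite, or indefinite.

negative semidefinite

Write A = [[0, 0, 0], [0, -8, 2], [0, 2, -1]].
Applying the same elementary operations to the rows and columns of A produces a congruent diagonal matrix with entries 0, -8, -1/2.
That gives 2 negative, 1 zero pivots.
Hence Q is negative semidefinite.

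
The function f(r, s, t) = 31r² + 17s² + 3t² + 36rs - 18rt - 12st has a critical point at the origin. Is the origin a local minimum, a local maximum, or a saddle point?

local minimum

The Hessian at the origin is H = [[62, 36, -18], [36, 34, -12], [-18, -12, 6]].
An LDLᵀ factorisation of H has diagonal entries 62, 406/31, 120/203.
So there are 3 positive pivots.
H is positive definite, so the origin is a strict local minimum.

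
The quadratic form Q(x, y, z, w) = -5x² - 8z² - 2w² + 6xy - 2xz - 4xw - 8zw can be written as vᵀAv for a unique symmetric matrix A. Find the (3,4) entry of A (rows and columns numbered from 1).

The coefficient of z·w in Q is -8. For a symmetric A this equals A[3,4] + A[4,3] = 2·A[3,4].
So A[3,4] = -8/2 = -4.

-4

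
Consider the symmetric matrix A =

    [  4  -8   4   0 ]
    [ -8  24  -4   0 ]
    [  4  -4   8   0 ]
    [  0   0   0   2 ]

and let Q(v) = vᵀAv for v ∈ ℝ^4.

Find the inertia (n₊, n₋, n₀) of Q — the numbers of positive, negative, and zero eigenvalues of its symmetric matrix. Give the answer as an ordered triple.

Symmetric row and column elimination reduces A to a congruent diagonal form with pivots 4, 8, 2, 2.
So there are 4 positive pivots.

(4, 0, 0)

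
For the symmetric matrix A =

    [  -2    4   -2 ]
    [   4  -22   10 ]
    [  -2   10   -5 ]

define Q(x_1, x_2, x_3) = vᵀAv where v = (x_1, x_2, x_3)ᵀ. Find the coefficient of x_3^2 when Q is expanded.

-5

The coefficient of x_3^2 is the diagonal entry A[3,3] = -5.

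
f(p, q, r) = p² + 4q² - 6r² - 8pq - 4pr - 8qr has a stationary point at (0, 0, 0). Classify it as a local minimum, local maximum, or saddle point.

saddle point

The Hessian at the origin is H = [[2, -8, -4], [-8, 8, -8], [-4, -8, -12]].
Row-reducing H symmetrically gives the diagonal entries 2, -24, 4.
Counting signs: 2 positive, 1 negative.
H is indefinite, so the origin is a saddle point.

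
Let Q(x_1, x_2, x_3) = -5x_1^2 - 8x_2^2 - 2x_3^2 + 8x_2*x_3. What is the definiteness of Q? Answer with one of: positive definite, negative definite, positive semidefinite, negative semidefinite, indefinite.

negative semidefinite

Write A = [[-5, 0, 0], [0, -8, 4], [0, 4, -2]].
Congruent diagonalization of A (simultaneous row and column reduction) yields pivots -5, -8, 0.
Counting signs: 2 negative, 1 zero.
Hence Q is negative semidefinite.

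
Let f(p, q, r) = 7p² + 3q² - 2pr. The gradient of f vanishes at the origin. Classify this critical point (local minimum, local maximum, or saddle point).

The Hessian at the origin is H = [[14, 0, -2], [0, 6, 0], [-2, 0, 0]].
Row-reducing H symmetrically gives the diagonal entries 14, 6, -2/7.
Counting signs: 2 positive, 1 negative.
H is indefinite, so the origin is a saddle point.

saddle point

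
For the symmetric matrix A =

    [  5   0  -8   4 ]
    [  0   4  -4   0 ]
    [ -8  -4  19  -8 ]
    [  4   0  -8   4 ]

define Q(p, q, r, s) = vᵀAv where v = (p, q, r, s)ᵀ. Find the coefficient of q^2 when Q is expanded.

The coefficient of q^2 is the diagonal entry A[2,2] = 4.

4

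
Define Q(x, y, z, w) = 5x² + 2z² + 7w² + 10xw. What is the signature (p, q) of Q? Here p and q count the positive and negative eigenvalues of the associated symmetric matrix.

(3, 0)

The associated matrix is A = [[5, 0, 0, 5], [0, 0, 0, 0], [0, 0, 2, 0], [5, 0, 0, 7]].
Symmetric row and column elimination reduces A to a congruent diagonal form with pivots 5, 0, 2, 2.
Counting signs: 3 positive, 1 zero.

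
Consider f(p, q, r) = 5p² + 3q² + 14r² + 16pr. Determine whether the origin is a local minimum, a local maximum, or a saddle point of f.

local minimum

The Hessian at the origin is H = [[10, 0, 16], [0, 6, 0], [16, 0, 28]].
Congruent diagonalization of H (simultaneous row and column reduction) yields pivots 10, 6, 12/5.
That gives 3 positive pivots.
H is positive definite, so the origin is a strict local minimum.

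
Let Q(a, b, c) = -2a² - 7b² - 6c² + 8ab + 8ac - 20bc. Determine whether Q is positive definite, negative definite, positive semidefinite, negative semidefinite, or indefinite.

The associated matrix is A = [[-2, 4, 4], [4, -7, -10], [4, -10, -6]].
Row-reducing A symmetrically gives the diagonal entries -2, 1, -2.
Counting signs: 1 positive, 2 negative.
Hence Q is indefinite.

indefinite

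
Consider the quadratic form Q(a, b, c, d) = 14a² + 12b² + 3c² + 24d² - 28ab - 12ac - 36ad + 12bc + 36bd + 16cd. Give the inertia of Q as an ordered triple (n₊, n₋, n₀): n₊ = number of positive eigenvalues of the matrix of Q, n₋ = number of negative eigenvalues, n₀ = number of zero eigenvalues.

(3, 1, 0)

Write A = [[14, -14, -6, -18], [-14, 12, 6, 18], [-6, 6, 3, 8], [-18, 18, 8, 24]].
Row-reducing A symmetrically gives the diagonal entries 14, -2, 3/7, 2/3.
Counting signs: 3 positive, 1 negative.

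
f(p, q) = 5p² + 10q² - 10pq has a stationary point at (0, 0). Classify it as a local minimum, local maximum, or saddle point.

local minimum

The Hessian at the origin is H = [[10, -10], [-10, 20]].
det H = 10·20 − (-10)² = 100 > 0 and H[1,1] = 10 > 0, so H is positive definite.
Therefore the origin is a local minimum.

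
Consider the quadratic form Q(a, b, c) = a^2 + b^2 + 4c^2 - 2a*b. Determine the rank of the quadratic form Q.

The associated matrix is A = [[1, -1, 0], [-1, 1, 0], [0, 0, 4]].
Row-reducing A symmetrically gives the diagonal entries 1, 0, 4.
So there are 2 positive, 1 zero pivots.
The rank is the number of nonzero pivots: 2.

2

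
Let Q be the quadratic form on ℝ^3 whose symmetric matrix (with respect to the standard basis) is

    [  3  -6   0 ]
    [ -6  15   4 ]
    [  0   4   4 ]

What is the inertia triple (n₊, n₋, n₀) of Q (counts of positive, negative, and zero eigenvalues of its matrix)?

Congruent diagonalization of A (simultaneous row and column reduction) yields pivots 3, 3, -4/3.
That gives 2 positive, 1 negative pivots.

(2, 1, 0)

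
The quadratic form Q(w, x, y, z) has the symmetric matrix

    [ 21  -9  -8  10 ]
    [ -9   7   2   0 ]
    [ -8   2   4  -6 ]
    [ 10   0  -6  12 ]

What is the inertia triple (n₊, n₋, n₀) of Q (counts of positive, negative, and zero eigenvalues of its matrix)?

(4, 0, 0)

An LDLᵀ factorisation of A has diagonal entries 21, 22/7, 10/33, 6/5.
That gives 4 positive pivots.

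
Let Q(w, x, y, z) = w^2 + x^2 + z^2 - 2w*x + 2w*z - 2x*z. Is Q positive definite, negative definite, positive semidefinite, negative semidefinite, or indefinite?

The associated matrix is A = [[1, -1, 0, 1], [-1, 1, 0, -1], [0, 0, 0, 0], [1, -1, 0, 1]].
Symmetric row and column elimination reduces A to a congruent diagonal form with pivots 1, 0, 0, 0.
Counting signs: 1 positive, 3 zero.
Hence Q is positive semidefinite.

positive semidefinite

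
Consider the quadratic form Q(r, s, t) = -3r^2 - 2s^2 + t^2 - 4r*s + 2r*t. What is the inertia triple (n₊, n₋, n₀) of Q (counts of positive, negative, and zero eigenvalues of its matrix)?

(1, 2, 0)

The associated matrix is A = [[-3, -2, 1], [-2, -2, 0], [1, 0, 1]].
Row-reducing A symmetrically gives the diagonal entries -3, -2/3, 2.
Counting signs: 1 positive, 2 negative.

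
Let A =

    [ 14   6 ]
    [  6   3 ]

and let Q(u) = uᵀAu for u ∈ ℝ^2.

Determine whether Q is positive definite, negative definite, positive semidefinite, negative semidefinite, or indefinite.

positive definite

An LDLᵀ factorisation of A has diagonal entries 14, 3/7.
So there are 2 positive pivots.
Hence Q is positive definite.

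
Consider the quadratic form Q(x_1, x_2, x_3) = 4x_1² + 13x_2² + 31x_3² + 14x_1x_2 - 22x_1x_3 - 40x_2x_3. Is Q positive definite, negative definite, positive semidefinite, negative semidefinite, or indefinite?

positive semidefinite

Write A = [[4, 7, -11], [7, 13, -20], [-11, -20, 31]].
Applying the same elementary operations to the rows and columns of A produces a congruent diagonal matrix with entries 4, 3/4, 0.
So there are 2 positive, 1 zero pivots.
Hence Q is positive semidefinite.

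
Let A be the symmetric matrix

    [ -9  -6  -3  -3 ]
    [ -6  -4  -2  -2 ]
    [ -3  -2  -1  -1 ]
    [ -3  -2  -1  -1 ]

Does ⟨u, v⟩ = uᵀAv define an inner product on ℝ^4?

no

Congruent diagonalization of A (simultaneous row and column reduction) yields pivots -9, 0, 0, 0.
Counting signs: 1 negative, 3 zero.
Hence Q is negative semidefinite.
⟨·,·⟩ is an inner product exactly when A is positive definite.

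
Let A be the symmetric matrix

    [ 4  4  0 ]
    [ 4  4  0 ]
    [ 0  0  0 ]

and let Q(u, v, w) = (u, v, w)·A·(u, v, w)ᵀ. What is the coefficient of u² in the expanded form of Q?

4

The coefficient of u² is the diagonal entry A[1,1] = 4.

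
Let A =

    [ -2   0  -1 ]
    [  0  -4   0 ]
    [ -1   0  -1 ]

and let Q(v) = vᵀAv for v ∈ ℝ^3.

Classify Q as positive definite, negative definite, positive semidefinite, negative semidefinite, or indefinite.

negative definite

Leading principal minors: Δ_1 = -2, Δ_2 = 8, Δ_3 = -4.
The signs alternate starting with Δ_1 < 0, so by Sylvester's criterion Q is negative definite.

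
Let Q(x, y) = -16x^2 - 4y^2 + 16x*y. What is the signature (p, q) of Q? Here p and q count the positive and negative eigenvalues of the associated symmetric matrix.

(0, 1)

The symmetric matrix is A = [[-16, 8], [8, -4]].
Row-reducing A symmetrically gives the diagonal entries -16, 0.
Counting signs: 1 negative, 1 zero.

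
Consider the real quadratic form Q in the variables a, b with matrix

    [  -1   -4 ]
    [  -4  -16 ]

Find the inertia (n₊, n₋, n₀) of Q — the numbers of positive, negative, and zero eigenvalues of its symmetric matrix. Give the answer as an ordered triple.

Congruent diagonalization of A (simultaneous row and column reduction) yields pivots -1, 0.
That gives 1 negative, 1 zero pivots.

(0, 1, 1)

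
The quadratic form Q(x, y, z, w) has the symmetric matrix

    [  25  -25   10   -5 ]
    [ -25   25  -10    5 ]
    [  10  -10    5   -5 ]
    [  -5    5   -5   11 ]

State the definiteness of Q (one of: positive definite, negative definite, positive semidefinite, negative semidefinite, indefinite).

positive semidefinite

Row-reducing A symmetrically gives the diagonal entries 25, 0, 1, 1.
That gives 3 positive, 1 zero pivots.
Hence Q is positive semidefinite.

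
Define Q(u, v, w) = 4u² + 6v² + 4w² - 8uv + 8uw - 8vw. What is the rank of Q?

2

Write A = [[4, -4, 4], [-4, 6, -4], [4, -4, 4]].
Applying the same elementary operations to the rows and columns of A produces a congruent diagonal matrix with entries 4, 2, 0.
Counting signs: 2 positive, 1 zero.
The rank is the number of nonzero pivots: 2.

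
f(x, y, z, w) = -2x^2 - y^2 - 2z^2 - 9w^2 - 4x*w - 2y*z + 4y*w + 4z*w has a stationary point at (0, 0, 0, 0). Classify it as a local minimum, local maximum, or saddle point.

local maximum

The Hessian at the origin is H = [[-4, 0, 0, -4], [0, -2, -2, 4], [0, -2, -4, 4], [-4, 4, 4, -18]].
Congruent diagonalization of H (simultaneous row and column reduction) yields pivots -4, -2, -2, -6.
So there are 4 negative pivots.
H is negative definite, so the origin is a strict local maximum.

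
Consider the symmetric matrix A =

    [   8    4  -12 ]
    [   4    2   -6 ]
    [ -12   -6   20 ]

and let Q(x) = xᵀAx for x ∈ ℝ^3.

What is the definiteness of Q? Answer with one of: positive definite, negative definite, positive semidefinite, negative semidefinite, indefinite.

positive semidefinite

Applying the same elementary operations to the rows and columns of A produces a congruent diagonal matrix with entries 8, 0, 2.
So there are 2 positive, 1 zero pivots.
Hence Q is positive semidefinite.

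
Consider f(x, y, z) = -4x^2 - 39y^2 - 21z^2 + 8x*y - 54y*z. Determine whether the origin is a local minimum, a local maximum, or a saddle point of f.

local maximum

The Hessian at the origin is H = [[-8, 8, 0], [8, -78, -54], [0, -54, -42]].
An LDLᵀ factorisation of H has diagonal entries -8, -70, -12/35.
So there are 3 negative pivots.
H is negative definite, so the origin is a strict local maximum.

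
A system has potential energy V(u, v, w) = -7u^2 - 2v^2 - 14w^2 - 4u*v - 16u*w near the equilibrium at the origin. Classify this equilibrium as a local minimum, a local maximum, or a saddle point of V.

The Hessian at the origin is H = [[-14, -4, -16], [-4, -4, 0], [-16, 0, -28]].
Row-reducing H symmetrically gives the diagonal entries -14, -20/7, -12/5.
So there are 3 negative pivots.
H is negative definite, so the origin is a strict local maximum.

local maximum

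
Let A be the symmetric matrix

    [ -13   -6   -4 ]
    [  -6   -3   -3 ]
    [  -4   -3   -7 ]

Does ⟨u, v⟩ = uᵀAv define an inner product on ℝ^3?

Row-reducing A symmetrically gives the diagonal entries -13, -3/13, 0.
That gives 2 negative, 1 zero pivots.
Hence Q is negative semidefinite.
⟨·,·⟩ is an inner product exactly when A is positive definite.

no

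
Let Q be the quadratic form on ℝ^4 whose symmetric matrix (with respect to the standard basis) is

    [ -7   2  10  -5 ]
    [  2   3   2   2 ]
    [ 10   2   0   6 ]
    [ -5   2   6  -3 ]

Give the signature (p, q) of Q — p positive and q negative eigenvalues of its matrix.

(2, 1)

Row-reducing A symmetrically gives the diagonal entries -7, 25/7, 192/25, 0.
Counting signs: 2 positive, 1 negative, 1 zero.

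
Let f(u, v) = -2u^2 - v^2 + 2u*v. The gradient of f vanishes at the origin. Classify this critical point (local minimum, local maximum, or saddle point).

The Hessian at the origin is H = [[-4, 2], [2, -2]].
det H = -4·-2 − (2)² = 4 > 0 and H[1,1] = -4 < 0, so H is negative definite.
Therefore the origin is a local maximum.

local maximum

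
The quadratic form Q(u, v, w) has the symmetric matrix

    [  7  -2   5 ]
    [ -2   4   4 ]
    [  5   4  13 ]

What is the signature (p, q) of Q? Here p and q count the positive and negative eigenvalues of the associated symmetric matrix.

(3, 0)

Applying the same elementary operations to the rows and columns of A produces a congruent diagonal matrix with entries 7, 24/7, 5/6.
Counting signs: 3 positive.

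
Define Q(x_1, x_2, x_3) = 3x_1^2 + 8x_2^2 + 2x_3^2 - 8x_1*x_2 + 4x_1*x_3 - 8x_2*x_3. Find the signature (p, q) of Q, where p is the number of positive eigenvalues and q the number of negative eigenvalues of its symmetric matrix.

(2, 0)

The symmetric matrix is A = [[3, -4, 2], [-4, 8, -4], [2, -4, 2]].
Congruent diagonalization of A (simultaneous row and column reduction) yields pivots 3, 8/3, 0.
Counting signs: 2 positive, 1 zero.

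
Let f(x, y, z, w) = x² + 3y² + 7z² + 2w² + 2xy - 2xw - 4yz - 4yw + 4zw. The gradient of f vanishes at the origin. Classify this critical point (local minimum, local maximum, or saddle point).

local minimum

The Hessian at the origin is H = [[2, 2, 0, -2], [2, 6, -4, -4], [0, -4, 14, 4], [-2, -4, 4, 4]].
An LDLᵀ factorisation of H has diagonal entries 2, 4, 10, 3/5.
So there are 4 positive pivots.
H is positive definite, so the origin is a strict local minimum.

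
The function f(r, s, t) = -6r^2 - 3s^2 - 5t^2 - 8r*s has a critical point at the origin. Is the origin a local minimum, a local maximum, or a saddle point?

The Hessian at the origin is H = [[-12, -8, 0], [-8, -6, 0], [0, 0, -10]].
Symmetric row and column elimination reduces H to a congruent diagonal form with pivots -12, -2/3, -10.
That gives 3 negative pivots.
H is negative definite, so the origin is a strict local maximum.

local maximum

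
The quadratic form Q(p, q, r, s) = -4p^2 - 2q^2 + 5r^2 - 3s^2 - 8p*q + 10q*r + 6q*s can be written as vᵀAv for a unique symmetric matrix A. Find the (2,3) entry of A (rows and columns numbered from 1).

5

The coefficient of q·r in Q is 10. For a symmetric A this equals A[2,3] + A[3,2] = 2·A[2,3].
So A[2,3] = 10/2 = 5.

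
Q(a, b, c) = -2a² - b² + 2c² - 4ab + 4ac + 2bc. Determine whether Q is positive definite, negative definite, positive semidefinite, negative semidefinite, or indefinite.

The associated matrix is A = [[-2, -2, 2], [-2, -1, 1], [2, 1, 2]].
Applying the same elementary operations to the rows and columns of A produces a congruent diagonal matrix with entries -2, 1, 3.
That gives 2 positive, 1 negative pivots.
Hence Q is indefinite.

indefinite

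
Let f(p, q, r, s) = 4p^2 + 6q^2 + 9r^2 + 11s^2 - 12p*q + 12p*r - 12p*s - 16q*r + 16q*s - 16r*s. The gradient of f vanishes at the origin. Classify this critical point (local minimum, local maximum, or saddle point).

The Hessian at the origin is H = [[8, -12, 12, -12], [-12, 12, -16, 16], [12, -16, 18, -16], [-12, 16, -16, 22]].
Row-reducing H symmetrically gives the diagonal entries 8, -6, 2/3, 2.
Counting signs: 3 positive, 1 negative.
H is indefinite, so the origin is a saddle point.

saddle point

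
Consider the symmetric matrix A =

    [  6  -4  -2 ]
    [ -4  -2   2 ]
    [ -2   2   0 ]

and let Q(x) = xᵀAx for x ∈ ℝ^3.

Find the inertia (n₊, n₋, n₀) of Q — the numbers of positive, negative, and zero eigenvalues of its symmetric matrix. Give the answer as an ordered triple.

Congruent diagonalization of A (simultaneous row and column reduction) yields pivots 6, -14/3, -4/7.
So there are 1 positive, 2 negative pivots.

(1, 2, 0)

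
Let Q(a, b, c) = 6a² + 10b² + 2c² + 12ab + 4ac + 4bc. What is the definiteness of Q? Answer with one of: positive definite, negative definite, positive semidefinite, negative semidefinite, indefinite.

positive definite

The symmetric matrix is A = [[6, 6, 2], [6, 10, 2], [2, 2, 2]].
Symmetric row and column elimination reduces A to a congruent diagonal form with pivots 6, 4, 4/3.
So there are 3 positive pivots.
Hence Q is positive definite.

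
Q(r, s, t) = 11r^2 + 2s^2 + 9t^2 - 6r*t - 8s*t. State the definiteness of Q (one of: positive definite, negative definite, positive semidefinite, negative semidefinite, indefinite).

The symmetric matrix of Q is A = [[11, 0, -3], [0, 2, -4], [-3, -4, 9]].
Leading principal minors: Δ_1 = 11, Δ_2 = 22, Δ_3 = 4.
All leading principal minors are positive, so by Sylvester's criterion Q is positive definite.

positive definite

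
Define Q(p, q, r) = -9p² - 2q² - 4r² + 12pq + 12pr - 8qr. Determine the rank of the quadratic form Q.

2

Write A = [[-9, 6, 6], [6, -2, -4], [6, -4, -4]].
Congruent diagonalization of A (simultaneous row and column reduction) yields pivots -9, 2, 0.
Counting signs: 1 positive, 1 negative, 1 zero.
The rank is the number of nonzero pivots: 2.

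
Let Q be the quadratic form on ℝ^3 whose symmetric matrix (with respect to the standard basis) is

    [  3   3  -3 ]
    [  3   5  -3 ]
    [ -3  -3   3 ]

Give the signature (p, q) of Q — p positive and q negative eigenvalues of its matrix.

Row-reducing A symmetrically gives the diagonal entries 3, 2, 0.
Counting signs: 2 positive, 1 zero.

(2, 0)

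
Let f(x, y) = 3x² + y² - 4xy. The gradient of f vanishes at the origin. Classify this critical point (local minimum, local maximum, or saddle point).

saddle point

The Hessian at the origin is H = [[6, -4], [-4, 2]].
det H = 6·2 − (-4)² = -4 < 0, so H is indefinite.
Therefore the origin is a saddle point.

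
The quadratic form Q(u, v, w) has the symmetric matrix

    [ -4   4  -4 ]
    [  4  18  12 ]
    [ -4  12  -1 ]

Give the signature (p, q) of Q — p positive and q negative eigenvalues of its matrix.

(2, 1)

Symmetric row and column elimination reduces A to a congruent diagonal form with pivots -4, 22, 1/11.
That gives 2 positive, 1 negative pivots.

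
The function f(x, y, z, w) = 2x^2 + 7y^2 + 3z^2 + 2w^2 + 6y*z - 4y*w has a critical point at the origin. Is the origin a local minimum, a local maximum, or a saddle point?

The Hessian at the origin is H = [[4, 0, 0, 0], [0, 14, 6, -4], [0, 6, 6, 0], [0, -4, 0, 4]].
Row-reducing H symmetrically gives the diagonal entries 4, 14, 24/7, 2.
So there are 4 positive pivots.
H is positive definite, so the origin is a strict local minimum.

local minimum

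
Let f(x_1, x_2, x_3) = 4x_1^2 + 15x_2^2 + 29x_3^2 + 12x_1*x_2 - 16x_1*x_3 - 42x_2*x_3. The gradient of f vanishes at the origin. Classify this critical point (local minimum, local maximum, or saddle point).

The Hessian at the origin is H = [[8, 12, -16], [12, 30, -42], [-16, -42, 58]].
An LDLᵀ factorisation of H has diagonal entries 8, 12, -1.
Counting signs: 2 positive, 1 negative.
H is indefinite, so the origin is a saddle point.

saddle point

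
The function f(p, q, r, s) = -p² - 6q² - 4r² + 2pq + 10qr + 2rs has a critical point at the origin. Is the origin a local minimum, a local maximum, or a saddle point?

saddle point

The Hessian at the origin is H = [[-2, 2, 0, 0], [2, -12, 10, 0], [0, 10, -8, 2], [0, 0, 2, 0]].
Congruent diagonalization of H (simultaneous row and column reduction) yields pivots -2, -10, 2, -2.
So there are 1 positive, 3 negative pivots.
H is indefinite, so the origin is a saddle point.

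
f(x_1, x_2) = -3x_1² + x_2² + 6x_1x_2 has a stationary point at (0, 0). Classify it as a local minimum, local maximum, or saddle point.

saddle point

The Hessian at the origin is H = [[-6, 6], [6, 2]].
det H = -6·2 − (6)² = -48 < 0, so H is indefinite.
Therefore the origin is a saddle point.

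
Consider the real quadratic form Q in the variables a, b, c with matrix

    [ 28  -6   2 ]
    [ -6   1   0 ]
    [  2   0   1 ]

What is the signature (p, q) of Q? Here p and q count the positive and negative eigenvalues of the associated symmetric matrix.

Applying the same elementary operations to the rows and columns of A produces a congruent diagonal matrix with entries 28, -2/7, 3/2.
So there are 2 positive, 1 negative pivots.

(2, 1)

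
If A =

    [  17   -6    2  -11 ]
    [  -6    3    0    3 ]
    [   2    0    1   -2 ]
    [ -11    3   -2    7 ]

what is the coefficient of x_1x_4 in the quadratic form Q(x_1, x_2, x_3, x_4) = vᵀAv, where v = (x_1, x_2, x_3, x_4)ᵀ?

-22

The coefficient of x_1x_4 is A[1,4] + A[4,1] = 2·(-11) = -22.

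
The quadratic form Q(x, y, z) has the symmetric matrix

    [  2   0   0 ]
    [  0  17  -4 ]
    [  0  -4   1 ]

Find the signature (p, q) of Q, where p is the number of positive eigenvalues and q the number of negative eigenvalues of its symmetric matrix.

Congruent diagonalization of A (simultaneous row and column reduction) yields pivots 2, 17, 1/17.
That gives 3 positive pivots.

(3, 0)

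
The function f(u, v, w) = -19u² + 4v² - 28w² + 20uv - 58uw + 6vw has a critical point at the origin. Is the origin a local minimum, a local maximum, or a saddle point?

The Hessian at the origin is H = [[-38, 20, -58], [20, 8, 6], [-58, 6, -56]].
An LDLᵀ factorisation of H has diagonal entries -38, 352/19, 5/88.
So there are 2 positive, 1 negative pivots.
H is indefinite, so the origin is a saddle point.

saddle point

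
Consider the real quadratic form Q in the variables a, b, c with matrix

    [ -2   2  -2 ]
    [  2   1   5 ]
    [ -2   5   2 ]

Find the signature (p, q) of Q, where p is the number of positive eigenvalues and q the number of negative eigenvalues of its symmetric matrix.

Congruent diagonalization of A (simultaneous row and column reduction) yields pivots -2, 3, 1.
That gives 2 positive, 1 negative pivots.

(2, 1)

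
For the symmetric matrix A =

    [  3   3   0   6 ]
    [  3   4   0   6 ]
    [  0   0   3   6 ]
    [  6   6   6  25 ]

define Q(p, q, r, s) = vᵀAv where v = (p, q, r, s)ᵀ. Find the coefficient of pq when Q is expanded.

6

The coefficient of pq is A[1,2] + A[2,1] = 2·3 = 6.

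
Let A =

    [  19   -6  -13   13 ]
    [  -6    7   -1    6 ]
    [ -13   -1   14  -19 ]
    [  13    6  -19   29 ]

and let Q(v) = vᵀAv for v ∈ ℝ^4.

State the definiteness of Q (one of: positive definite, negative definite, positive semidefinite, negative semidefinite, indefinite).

Congruent diagonalization of A (simultaneous row and column reduction) yields pivots 19, 97/19, 0, 10/97.
Counting signs: 3 positive, 1 zero.
Hence Q is positive semidefinite.

positive semidefinite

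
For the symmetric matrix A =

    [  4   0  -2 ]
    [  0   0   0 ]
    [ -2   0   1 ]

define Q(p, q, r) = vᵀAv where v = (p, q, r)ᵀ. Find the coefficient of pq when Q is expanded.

The coefficient of pq is A[1,2] + A[2,1] = 2·0 = 0.

0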